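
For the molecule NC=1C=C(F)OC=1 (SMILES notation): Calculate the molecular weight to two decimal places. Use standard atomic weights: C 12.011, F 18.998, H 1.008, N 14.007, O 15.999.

First, the molecular formula is C4H4FNO (counting implicit H from valence).
  C: 4 × 12.011 = 48.044
  F: 1 × 18.998 = 18.998
  H: 4 × 1.008 = 4.032
  N: 1 × 14.007 = 14.007
  O: 1 × 15.999 = 15.999
Sum: 4×12.011 + 1×18.998 + 4×1.008 + 1×14.007 + 1×15.999 = 101.080 → 101.08 g/mol.

101.08 g/mol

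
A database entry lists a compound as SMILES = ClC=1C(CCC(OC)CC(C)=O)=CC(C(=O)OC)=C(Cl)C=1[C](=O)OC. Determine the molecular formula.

Walk through each heavy atom and fill implicit hydrogens from standard valence (C 4, N 3, O 2, S 2, halogen 1):
  atom 1: Cl (halogen, monovalent) → 0 H
  atom 2: C, bond orders sum to 4 (valence 4) → 0 H
  atom 3: C, bond orders sum to 4 (valence 4) → 0 H
  atom 4: C, bond orders sum to 2 (valence 4) → 2 H
  atom 5: C, bond orders sum to 2 (valence 4) → 2 H
  atom 6: C, bond orders sum to 3 (valence 4) → 1 H
  atom 7: O, bond orders sum to 2 (valence 2) → 0 H
  atom 8: C, bond orders sum to 1 (valence 4) → 3 H
  atom 9: C, bond orders sum to 2 (valence 4) → 2 H
  atom 10: C, bond orders sum to 4 (valence 4) → 0 H
  atom 11: C, bond orders sum to 1 (valence 4) → 3 H
  atom 12: O, bond orders sum to 2 (valence 2) → 0 H
  atom 13: C, bond orders sum to 3 (valence 4) → 1 H
  atom 14: C, bond orders sum to 4 (valence 4) → 0 H
  atom 15: C, bond orders sum to 4 (valence 4) → 0 H
  atom 16: O, bond orders sum to 2 (valence 2) → 0 H
  atom 17: O, bond orders sum to 2 (valence 2) → 0 H
  atom 18: C, bond orders sum to 1 (valence 4) → 3 H
  atom 19: C, bond orders sum to 4 (valence 4) → 0 H
  atom 20: Cl (halogen, monovalent) → 0 H
  atom 21: C, bond orders sum to 4 (valence 4) → 0 H
  atom 22: C with explicit H count 0
  atom 23: O, bond orders sum to 2 (valence 2) → 0 H
  atom 24: O, bond orders sum to 2 (valence 2) → 0 H
  atom 25: C, bond orders sum to 1 (valence 4) → 3 H
Totals → C:17, H:20, Cl:2, O:6.
In Hill order: C17H20Cl2O6.

C17H20Cl2O6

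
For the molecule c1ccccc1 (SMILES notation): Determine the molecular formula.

C6H6

Walk through each heavy atom and fill implicit hydrogens from standard valence (C 4, N 3, O 2, S 2, halogen 1); for lowercase aromatic atoms, an aromatic c carries 1 H when it has two neighbours and 0 H with three, and aromatic n carries 0 H:
  atom 1: aromatic c, 2 neighbours → 1 H
  atom 2: aromatic c, 2 neighbours → 1 H
  atom 3: aromatic c, 2 neighbours → 1 H
  atom 4: aromatic c, 2 neighbours → 1 H
  atom 5: aromatic c, 2 neighbours → 1 H
  atom 6: aromatic c, 2 neighbours → 1 H
Totals → C:6, H:6.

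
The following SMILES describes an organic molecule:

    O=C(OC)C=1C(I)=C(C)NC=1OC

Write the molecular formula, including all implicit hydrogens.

C8H10INO3

Walk through each heavy atom and fill implicit hydrogens from standard valence (C 4, N 3, O 2, S 2, halogen 1):
  atom 1: O, bond orders sum to 2 (valence 2) → 0 H
  atom 2: C, bond orders sum to 4 (valence 4) → 0 H
  atom 3: O, bond orders sum to 2 (valence 2) → 0 H
  atom 4: C, bond orders sum to 1 (valence 4) → 3 H
  atom 5: C, bond orders sum to 4 (valence 4) → 0 H
  atom 6: C, bond orders sum to 4 (valence 4) → 0 H
  atom 7: I (halogen, monovalent) → 0 H
  atom 8: C, bond orders sum to 4 (valence 4) → 0 H
  atom 9: C, bond orders sum to 1 (valence 4) → 3 H
  atom 10: N, bond orders sum to 2 (valence 3) → 1 H
  atom 11: C, bond orders sum to 4 (valence 4) → 0 H
  atom 12: O, bond orders sum to 2 (valence 2) → 0 H
  atom 13: C, bond orders sum to 1 (valence 4) → 3 H
Totals → C:8, H:10, I:1, N:1, O:3.
In Hill order: C8H10INO3.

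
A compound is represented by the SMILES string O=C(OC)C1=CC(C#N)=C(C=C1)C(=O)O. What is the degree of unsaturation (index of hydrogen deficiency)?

8

Molecular formula: C10H7NO4.
DoU = (2C + 2 + N − H − X) / 2, where X is the halogen count and O/S are ignored.
    = (2·10 + 2 + 1 − 7 − 0) / 2 = 16 / 2 = 8.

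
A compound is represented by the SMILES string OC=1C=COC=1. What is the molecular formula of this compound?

Walk through each heavy atom and fill implicit hydrogens from standard valence (C 4, N 3, O 2, S 2, halogen 1):
  atom 1: O, bond orders sum to 1 (valence 2) → 1 H
  atom 2: C, bond orders sum to 4 (valence 4) → 0 H
  atom 3: C, bond orders sum to 3 (valence 4) → 1 H
  atom 4: C, bond orders sum to 3 (valence 4) → 1 H
  atom 5: O, bond orders sum to 2 (valence 2) → 0 H
  atom 6: C, bond orders sum to 3 (valence 4) → 1 H
Totals → C:4, H:4, O:2.

C4H4O2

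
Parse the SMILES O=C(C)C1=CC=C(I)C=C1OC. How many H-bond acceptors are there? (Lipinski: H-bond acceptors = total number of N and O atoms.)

N atoms: 0; O atoms: 2.
Lipinski HBA = 0 + 2 = 2.

2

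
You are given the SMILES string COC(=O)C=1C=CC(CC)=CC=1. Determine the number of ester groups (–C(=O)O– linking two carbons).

The ester motif appears at heavy-atom position 3 in the SMILES.
Ester count: 1.

1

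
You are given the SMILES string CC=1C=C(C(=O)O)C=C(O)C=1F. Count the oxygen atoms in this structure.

Scan the SMILES for O atoms (remember two-letter symbols like Cl and Br are single atoms).
Oxygen count: 3.

3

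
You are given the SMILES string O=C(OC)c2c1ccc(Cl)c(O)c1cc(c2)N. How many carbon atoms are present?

12

Count every carbon token in the SMILES (each C, including those in ring-closure positions and inside branches).
Carbon count: 12.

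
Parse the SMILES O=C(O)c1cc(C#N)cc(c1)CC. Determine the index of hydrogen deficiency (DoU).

Molecular formula: C10H9NO2.
DoU = (2C + 2 + N − H − X) / 2, where X is the halogen count and O/S are ignored.
    = (2·10 + 2 + 1 − 9 − 0) / 2 = 14 / 2 = 7.

7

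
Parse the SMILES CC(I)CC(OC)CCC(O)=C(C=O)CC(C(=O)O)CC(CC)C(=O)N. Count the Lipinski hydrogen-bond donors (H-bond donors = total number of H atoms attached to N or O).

Donors: find every N or O and count the H atoms it carries.
  atom 6 (O): bond orders sum to 2 → 0 H
  atom 11 (O): bond orders sum to 1 → 1 H
  atom 14 (O): bond orders sum to 2 → 0 H
  atom 18 (O): bond orders sum to 2 → 0 H
  atom 19 (O): bond orders sum to 1 → 1 H
  atom 25 (O): bond orders sum to 2 → 0 H
  atom 26 (N): bond orders sum to 1 → 2 H
Lipinski HBD = 4.

4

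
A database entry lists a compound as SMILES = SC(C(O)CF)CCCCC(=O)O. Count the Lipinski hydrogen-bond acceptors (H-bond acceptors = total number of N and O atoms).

N atoms: 0; O atoms: 3.
Lipinski HBA = 0 + 3 = 3.

3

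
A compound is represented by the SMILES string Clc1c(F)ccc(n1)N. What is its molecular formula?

Walk through each heavy atom and fill implicit hydrogens from standard valence (C 4, N 3, O 2, S 2, halogen 1); for lowercase aromatic atoms, an aromatic c carries 1 H when it has two neighbours and 0 H with three, and aromatic n carries 0 H:
  atom 1: Cl (halogen, monovalent) → 0 H
  atom 2: aromatic c, 3 neighbours → 0 H
  atom 3: aromatic c, 3 neighbours → 0 H
  atom 4: F (halogen, monovalent) → 0 H
  atom 5: aromatic c, 2 neighbours → 1 H
  atom 6: aromatic c, 2 neighbours → 1 H
  atom 7: aromatic c, 3 neighbours → 0 H
  atom 8: aromatic n, 2 neighbours → 0 H
  atom 9: N, bond orders sum to 1 (valence 3) → 2 H
Totals → C:5, H:4, Cl:1, F:1, N:2.
In Hill order: C5H4ClFN2.

C5H4ClFN2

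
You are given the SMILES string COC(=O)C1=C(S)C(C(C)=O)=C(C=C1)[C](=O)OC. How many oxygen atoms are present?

Scan the SMILES for O atoms (remember two-letter symbols like Cl and Br are single atoms).
Oxygen count: 5.

5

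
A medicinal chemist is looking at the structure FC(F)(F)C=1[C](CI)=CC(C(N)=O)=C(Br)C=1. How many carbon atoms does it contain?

Count every carbon token in the SMILES (each C, including those in ring-closure positions and inside branches).
Carbon count: 9.

9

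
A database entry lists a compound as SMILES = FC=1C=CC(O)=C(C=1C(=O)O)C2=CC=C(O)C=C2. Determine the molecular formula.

Walk through each heavy atom and fill implicit hydrogens from standard valence (C 4, N 3, O 2, S 2, halogen 1):
  atom 1: F (halogen, monovalent) → 0 H
  atom 2: C, bond orders sum to 4 (valence 4) → 0 H
  atom 3: C, bond orders sum to 3 (valence 4) → 1 H
  atom 4: C, bond orders sum to 3 (valence 4) → 1 H
  atom 5: C, bond orders sum to 4 (valence 4) → 0 H
  atom 6: O, bond orders sum to 1 (valence 2) → 1 H
  atom 7: C, bond orders sum to 4 (valence 4) → 0 H
  atom 8: C, bond orders sum to 4 (valence 4) → 0 H
  atom 9: C, bond orders sum to 4 (valence 4) → 0 H
  atom 10: O, bond orders sum to 2 (valence 2) → 0 H
  atom 11: O, bond orders sum to 1 (valence 2) → 1 H
  atom 12: C, bond orders sum to 4 (valence 4) → 0 H
  atom 13: C, bond orders sum to 3 (valence 4) → 1 H
  atom 14: C, bond orders sum to 3 (valence 4) → 1 H
  atom 15: C, bond orders sum to 4 (valence 4) → 0 H
  atom 16: O, bond orders sum to 1 (valence 2) → 1 H
  atom 17: C, bond orders sum to 3 (valence 4) → 1 H
  atom 18: C, bond orders sum to 3 (valence 4) → 1 H
Totals → C:13, H:9, F:1, O:4.

C13H9FO4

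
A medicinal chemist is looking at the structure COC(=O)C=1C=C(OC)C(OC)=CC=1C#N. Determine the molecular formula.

C11H11NO4

Walk through each heavy atom and fill implicit hydrogens from standard valence (C 4, N 3, O 2, S 2, halogen 1):
  atom 1: C, bond orders sum to 1 (valence 4) → 3 H
  atom 2: O, bond orders sum to 2 (valence 2) → 0 H
  atom 3: C, bond orders sum to 4 (valence 4) → 0 H
  atom 4: O, bond orders sum to 2 (valence 2) → 0 H
  atom 5: C, bond orders sum to 4 (valence 4) → 0 H
  atom 6: C, bond orders sum to 3 (valence 4) → 1 H
  atom 7: C, bond orders sum to 4 (valence 4) → 0 H
  atom 8: O, bond orders sum to 2 (valence 2) → 0 H
  atom 9: C, bond orders sum to 1 (valence 4) → 3 H
  atom 10: C, bond orders sum to 4 (valence 4) → 0 H
  atom 11: O, bond orders sum to 2 (valence 2) → 0 H
  atom 12: C, bond orders sum to 1 (valence 4) → 3 H
  atom 13: C, bond orders sum to 3 (valence 4) → 1 H
  atom 14: C, bond orders sum to 4 (valence 4) → 0 H
  atom 15: C, bond orders sum to 4 (valence 4) → 0 H
  atom 16: N, bond orders sum to 3 (valence 3) → 0 H
Totals → C:11, H:11, N:1, O:4.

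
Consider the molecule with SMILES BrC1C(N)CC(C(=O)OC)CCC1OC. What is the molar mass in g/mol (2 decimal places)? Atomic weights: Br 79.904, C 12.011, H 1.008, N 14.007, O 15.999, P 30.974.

First, the molecular formula is C10H18BrNO3 (counting implicit H from valence).
  Br: 1 × 79.904 = 79.904
  C: 10 × 12.011 = 120.110
  H: 18 × 1.008 = 18.144
  N: 1 × 14.007 = 14.007
  O: 3 × 15.999 = 47.997
Sum: 1×79.904 + 10×12.011 + 18×1.008 + 1×14.007 + 3×15.999 = 280.162 → 280.16 g/mol.

280.16 g/mol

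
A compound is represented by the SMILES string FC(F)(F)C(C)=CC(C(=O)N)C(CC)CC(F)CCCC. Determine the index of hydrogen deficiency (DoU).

2

Molecular formula: C15H25F4NO.
DoU = (2C + 2 + N − H − X) / 2, where X is the halogen count and O/S are ignored.
    = (2·15 + 2 + 1 − 25 − 4) / 2 = 4 / 2 = 2.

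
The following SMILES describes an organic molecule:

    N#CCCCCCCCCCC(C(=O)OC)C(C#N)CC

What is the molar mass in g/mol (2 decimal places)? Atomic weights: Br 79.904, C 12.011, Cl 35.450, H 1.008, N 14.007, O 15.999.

292.42 g/mol

First, the molecular formula is C17H28N2O2 (counting implicit H from valence).
  C: 17 × 12.011 = 204.187
  H: 28 × 1.008 = 28.224
  N: 2 × 14.007 = 28.014
  O: 2 × 15.999 = 31.998
Sum: 17×12.011 + 28×1.008 + 2×14.007 + 2×15.999 = 292.423 → 292.42 g/mol.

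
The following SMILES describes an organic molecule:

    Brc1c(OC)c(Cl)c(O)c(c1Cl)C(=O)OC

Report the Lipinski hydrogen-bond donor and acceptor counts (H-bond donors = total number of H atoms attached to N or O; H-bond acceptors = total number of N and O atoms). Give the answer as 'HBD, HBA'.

1, 4

Donors: find every N or O and count the H atoms it carries.
  atom 4 (O): bond orders sum to 2 → 0 H
  atom 9 (O): bond orders sum to 1 → 1 H
  atom 14 (O): bond orders sum to 2 → 0 H
  atom 15 (O): bond orders sum to 2 → 0 H
Lipinski HBD = 1.
Acceptors: N atoms = 0, O atoms = 4 → HBA = 4.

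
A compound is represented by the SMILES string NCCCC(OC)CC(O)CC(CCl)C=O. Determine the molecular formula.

C11H22ClNO3

Walk through each heavy atom and fill implicit hydrogens from standard valence (C 4, N 3, O 2, S 2, halogen 1):
  atom 1: N, bond orders sum to 1 (valence 3) → 2 H
  atom 2: C, bond orders sum to 2 (valence 4) → 2 H
  atom 3: C, bond orders sum to 2 (valence 4) → 2 H
  atom 4: C, bond orders sum to 2 (valence 4) → 2 H
  atom 5: C, bond orders sum to 3 (valence 4) → 1 H
  atom 6: O, bond orders sum to 2 (valence 2) → 0 H
  atom 7: C, bond orders sum to 1 (valence 4) → 3 H
  atom 8: C, bond orders sum to 2 (valence 4) → 2 H
  atom 9: C, bond orders sum to 3 (valence 4) → 1 H
  atom 10: O, bond orders sum to 1 (valence 2) → 1 H
  atom 11: C, bond orders sum to 2 (valence 4) → 2 H
  atom 12: C, bond orders sum to 3 (valence 4) → 1 H
  atom 13: C, bond orders sum to 2 (valence 4) → 2 H
  atom 14: Cl (halogen, monovalent) → 0 H
  atom 15: C, bond orders sum to 3 (valence 4) → 1 H
  atom 16: O, bond orders sum to 2 (valence 2) → 0 H
Totals → C:11, H:22, Cl:1, N:1, O:3.
In Hill order: C11H22ClNO3.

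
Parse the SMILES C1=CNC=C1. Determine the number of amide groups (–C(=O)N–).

0

Scan the SMILES for the amide motif — none present.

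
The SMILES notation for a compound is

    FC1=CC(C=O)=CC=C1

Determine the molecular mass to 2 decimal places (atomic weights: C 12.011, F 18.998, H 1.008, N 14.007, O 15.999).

First, the molecular formula is C7H5FO (counting implicit H from valence).
  C: 7 × 12.011 = 84.077
  F: 1 × 18.998 = 18.998
  H: 5 × 1.008 = 5.040
  O: 1 × 15.999 = 15.999
Sum: 7×12.011 + 1×18.998 + 5×1.008 + 1×15.999 = 124.114 → 124.11 g/mol.

124.11 g/mol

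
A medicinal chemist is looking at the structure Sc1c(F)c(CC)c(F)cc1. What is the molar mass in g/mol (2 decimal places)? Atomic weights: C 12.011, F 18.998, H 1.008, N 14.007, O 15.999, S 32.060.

174.21 g/mol

First, the molecular formula is C8H8F2S (counting implicit H from valence).
  C: 8 × 12.011 = 96.088
  F: 2 × 18.998 = 37.996
  H: 8 × 1.008 = 8.064
  S: 1 × 32.060 = 32.060
Sum: 8×12.011 + 2×18.998 + 8×1.008 + 1×32.060 = 174.208 → 174.21 g/mol.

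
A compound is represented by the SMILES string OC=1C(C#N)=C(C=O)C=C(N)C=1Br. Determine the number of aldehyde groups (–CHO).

1

The aldehyde motif appears at heavy-atom position 7 in the SMILES.
Other groups present: 1 hydroxyl, 1 nitrile, 1 primary amine.
Aldehyde count: 1.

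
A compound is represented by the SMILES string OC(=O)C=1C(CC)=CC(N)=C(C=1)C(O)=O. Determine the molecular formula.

Walk through each heavy atom and fill implicit hydrogens from standard valence (C 4, N 3, O 2, S 2, halogen 1):
  atom 1: O, bond orders sum to 1 (valence 2) → 1 H
  atom 2: C, bond orders sum to 4 (valence 4) → 0 H
  atom 3: O, bond orders sum to 2 (valence 2) → 0 H
  atom 4: C, bond orders sum to 4 (valence 4) → 0 H
  atom 5: C, bond orders sum to 4 (valence 4) → 0 H
  atom 6: C, bond orders sum to 2 (valence 4) → 2 H
  atom 7: C, bond orders sum to 1 (valence 4) → 3 H
  atom 8: C, bond orders sum to 3 (valence 4) → 1 H
  atom 9: C, bond orders sum to 4 (valence 4) → 0 H
  atom 10: N, bond orders sum to 1 (valence 3) → 2 H
  atom 11: C, bond orders sum to 4 (valence 4) → 0 H
  atom 12: C, bond orders sum to 3 (valence 4) → 1 H
  atom 13: C, bond orders sum to 4 (valence 4) → 0 H
  atom 14: O, bond orders sum to 1 (valence 2) → 1 H
  atom 15: O, bond orders sum to 2 (valence 2) → 0 H
Totals → C:10, H:11, N:1, O:4.

C10H11NO4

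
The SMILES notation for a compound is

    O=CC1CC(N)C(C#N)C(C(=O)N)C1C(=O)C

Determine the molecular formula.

C11H15N3O3

Walk through each heavy atom and fill implicit hydrogens from standard valence (C 4, N 3, O 2, S 2, halogen 1):
  atom 1: O, bond orders sum to 2 (valence 2) → 0 H
  atom 2: C, bond orders sum to 3 (valence 4) → 1 H
  atom 3: C, bond orders sum to 3 (valence 4) → 1 H
  atom 4: C, bond orders sum to 2 (valence 4) → 2 H
  atom 5: C, bond orders sum to 3 (valence 4) → 1 H
  atom 6: N, bond orders sum to 1 (valence 3) → 2 H
  atom 7: C, bond orders sum to 3 (valence 4) → 1 H
  atom 8: C, bond orders sum to 4 (valence 4) → 0 H
  atom 9: N, bond orders sum to 3 (valence 3) → 0 H
  atom 10: C, bond orders sum to 3 (valence 4) → 1 H
  atom 11: C, bond orders sum to 4 (valence 4) → 0 H
  atom 12: O, bond orders sum to 2 (valence 2) → 0 H
  atom 13: N, bond orders sum to 1 (valence 3) → 2 H
  atom 14: C, bond orders sum to 3 (valence 4) → 1 H
  atom 15: C, bond orders sum to 4 (valence 4) → 0 H
  atom 16: O, bond orders sum to 2 (valence 2) → 0 H
  atom 17: C, bond orders sum to 1 (valence 4) → 3 H
Totals → C:11, H:15, N:3, O:3.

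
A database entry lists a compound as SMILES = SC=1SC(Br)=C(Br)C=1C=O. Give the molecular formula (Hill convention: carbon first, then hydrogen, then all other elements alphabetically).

C5H2Br2OS2

Walk through each heavy atom and fill implicit hydrogens from standard valence (C 4, N 3, O 2, S 2, halogen 1):
  atom 1: S, bond orders sum to 1 (valence 2) → 1 H
  atom 2: C, bond orders sum to 4 (valence 4) → 0 H
  atom 3: S, bond orders sum to 2 (valence 2) → 0 H
  atom 4: C, bond orders sum to 4 (valence 4) → 0 H
  atom 5: Br (halogen, monovalent) → 0 H
  atom 6: C, bond orders sum to 4 (valence 4) → 0 H
  atom 7: Br (halogen, monovalent) → 0 H
  atom 8: C, bond orders sum to 4 (valence 4) → 0 H
  atom 9: C, bond orders sum to 3 (valence 4) → 1 H
  atom 10: O, bond orders sum to 2 (valence 2) → 0 H
Totals → C:5, H:2, Br:2, O:1, S:2.
In Hill order: C5H2Br2OS2.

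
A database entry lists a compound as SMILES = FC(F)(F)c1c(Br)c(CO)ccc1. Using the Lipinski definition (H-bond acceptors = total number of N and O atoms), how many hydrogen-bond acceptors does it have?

N atoms: 0; O atoms: 1.
Lipinski HBA = 0 + 1 = 1.

1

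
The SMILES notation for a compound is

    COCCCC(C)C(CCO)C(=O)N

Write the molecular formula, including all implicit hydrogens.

C10H21NO3

Walk through each heavy atom and fill implicit hydrogens from standard valence (C 4, N 3, O 2, S 2, halogen 1):
  atom 1: C, bond orders sum to 1 (valence 4) → 3 H
  atom 2: O, bond orders sum to 2 (valence 2) → 0 H
  atom 3: C, bond orders sum to 2 (valence 4) → 2 H
  atom 4: C, bond orders sum to 2 (valence 4) → 2 H
  atom 5: C, bond orders sum to 2 (valence 4) → 2 H
  atom 6: C, bond orders sum to 3 (valence 4) → 1 H
  atom 7: C, bond orders sum to 1 (valence 4) → 3 H
  atom 8: C, bond orders sum to 3 (valence 4) → 1 H
  atom 9: C, bond orders sum to 2 (valence 4) → 2 H
  atom 10: C, bond orders sum to 2 (valence 4) → 2 H
  atom 11: O, bond orders sum to 1 (valence 2) → 1 H
  atom 12: C, bond orders sum to 4 (valence 4) → 0 H
  atom 13: O, bond orders sum to 2 (valence 2) → 0 H
  atom 14: N, bond orders sum to 1 (valence 3) → 2 H
Totals → C:10, H:21, N:1, O:3.
In Hill order: C10H21NO3.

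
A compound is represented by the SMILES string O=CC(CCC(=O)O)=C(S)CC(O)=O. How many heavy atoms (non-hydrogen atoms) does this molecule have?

14

Every atom symbol written in the SMILES (organic subset) is one heavy atom; implicit H are not written.
Heavy atoms by element → C:8, O:5, S:1.
Total: 14.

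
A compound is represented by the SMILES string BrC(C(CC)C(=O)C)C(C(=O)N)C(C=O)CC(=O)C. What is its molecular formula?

C13H20BrNO4

Walk through each heavy atom and fill implicit hydrogens from standard valence (C 4, N 3, O 2, S 2, halogen 1):
  atom 1: Br (halogen, monovalent) → 0 H
  atom 2: C, bond orders sum to 3 (valence 4) → 1 H
  atom 3: C, bond orders sum to 3 (valence 4) → 1 H
  atom 4: C, bond orders sum to 2 (valence 4) → 2 H
  atom 5: C, bond orders sum to 1 (valence 4) → 3 H
  atom 6: C, bond orders sum to 4 (valence 4) → 0 H
  atom 7: O, bond orders sum to 2 (valence 2) → 0 H
  atom 8: C, bond orders sum to 1 (valence 4) → 3 H
  atom 9: C, bond orders sum to 3 (valence 4) → 1 H
  atom 10: C, bond orders sum to 4 (valence 4) → 0 H
  atom 11: O, bond orders sum to 2 (valence 2) → 0 H
  atom 12: N, bond orders sum to 1 (valence 3) → 2 H
  atom 13: C, bond orders sum to 3 (valence 4) → 1 H
  atom 14: C, bond orders sum to 3 (valence 4) → 1 H
  atom 15: O, bond orders sum to 2 (valence 2) → 0 H
  atom 16: C, bond orders sum to 2 (valence 4) → 2 H
  atom 17: C, bond orders sum to 4 (valence 4) → 0 H
  atom 18: O, bond orders sum to 2 (valence 2) → 0 H
  atom 19: C, bond orders sum to 1 (valence 4) → 3 H
Totals → C:13, H:20, Br:1, N:1, O:4.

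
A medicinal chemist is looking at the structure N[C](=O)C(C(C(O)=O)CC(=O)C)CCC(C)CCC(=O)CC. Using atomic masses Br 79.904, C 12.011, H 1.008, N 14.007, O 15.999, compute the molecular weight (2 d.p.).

313.39 g/mol

First, the molecular formula is C16H27NO5 (counting implicit H from valence).
  C: 16 × 12.011 = 192.176
  H: 27 × 1.008 = 27.216
  N: 1 × 14.007 = 14.007
  O: 5 × 15.999 = 79.995
Sum: 16×12.011 + 27×1.008 + 1×14.007 + 5×15.999 = 313.394 → 313.39 g/mol.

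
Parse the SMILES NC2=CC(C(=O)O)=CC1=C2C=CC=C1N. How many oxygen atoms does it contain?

Scan the SMILES for O atoms (remember two-letter symbols like Cl and Br are single atoms).
Oxygen count: 2.

2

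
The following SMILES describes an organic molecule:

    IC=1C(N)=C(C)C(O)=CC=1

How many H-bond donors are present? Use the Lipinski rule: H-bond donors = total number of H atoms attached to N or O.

3

Donors: find every N or O and count the H atoms it carries.
  atom 4 (N): bond orders sum to 1 → 2 H
  atom 8 (O): bond orders sum to 1 → 1 H
Lipinski HBD = 3.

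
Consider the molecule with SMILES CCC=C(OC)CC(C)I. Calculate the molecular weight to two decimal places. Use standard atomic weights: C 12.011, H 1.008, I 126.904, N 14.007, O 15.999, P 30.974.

First, the molecular formula is C8H15IO (counting implicit H from valence).
  C: 8 × 12.011 = 96.088
  H: 15 × 1.008 = 15.120
  I: 1 × 126.904 = 126.904
  O: 1 × 15.999 = 15.999
Sum: 8×12.011 + 15×1.008 + 1×126.904 + 1×15.999 = 254.111 → 254.11 g/mol.

254.11 g/mol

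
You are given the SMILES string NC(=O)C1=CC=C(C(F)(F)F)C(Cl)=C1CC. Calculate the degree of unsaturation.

Molecular formula: C10H9ClF3NO.
DoU = (2C + 2 + N − H − X) / 2, where X is the halogen count and O/S are ignored.
    = (2·10 + 2 + 1 − 9 − 4) / 2 = 10 / 2 = 5.

5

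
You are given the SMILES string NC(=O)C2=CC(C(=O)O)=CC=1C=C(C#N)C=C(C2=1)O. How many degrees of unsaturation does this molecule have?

Molecular formula: C13H8N2O4.
DoU = (2C + 2 + N − H − X) / 2, where X is the halogen count and O/S are ignored.
    = (2·13 + 2 + 2 − 8 − 0) / 2 = 22 / 2 = 11.

11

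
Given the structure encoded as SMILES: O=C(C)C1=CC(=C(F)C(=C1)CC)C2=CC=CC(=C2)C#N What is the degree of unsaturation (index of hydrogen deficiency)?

Degree of unsaturation = (number of rings) + (number of π bonds).
Ring closures in the SMILES: 2.
π bonds: 7 double bonds (each 1 DoU), 1 triple bond (each 2 DoU) → 9 DoU from unsaturation.
Total DoU = 2 + 9 = 11.

11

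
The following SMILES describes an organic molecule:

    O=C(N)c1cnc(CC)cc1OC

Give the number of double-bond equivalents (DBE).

5

Molecular formula: C9H12N2O2.
DoU = (2C + 2 + N − H − X) / 2, where X is the halogen count and O/S are ignored.
    = (2·9 + 2 + 2 − 12 − 0) / 2 = 10 / 2 = 5.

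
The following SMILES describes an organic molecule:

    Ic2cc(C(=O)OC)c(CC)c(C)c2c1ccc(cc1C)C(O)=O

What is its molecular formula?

Walk through each heavy atom and fill implicit hydrogens from standard valence (C 4, N 3, O 2, S 2, halogen 1); for lowercase aromatic atoms, an aromatic c carries 1 H when it has two neighbours and 0 H with three, and aromatic n carries 0 H:
  atom 1: I (halogen, monovalent) → 0 H
  atom 2: aromatic c, 3 neighbours → 0 H
  atom 3: aromatic c, 2 neighbours → 1 H
  atom 4: aromatic c, 3 neighbours → 0 H
  atom 5: C, bond orders sum to 4 (valence 4) → 0 H
  atom 6: O, bond orders sum to 2 (valence 2) → 0 H
  atom 7: O, bond orders sum to 2 (valence 2) → 0 H
  atom 8: C, bond orders sum to 1 (valence 4) → 3 H
  atom 9: aromatic c, 3 neighbours → 0 H
  atom 10: C, bond orders sum to 2 (valence 4) → 2 H
  atom 11: C, bond orders sum to 1 (valence 4) → 3 H
  atom 12: aromatic c, 3 neighbours → 0 H
  atom 13: C, bond orders sum to 1 (valence 4) → 3 H
  atom 14: aromatic c, 3 neighbours → 0 H
  atom 15: aromatic c, 3 neighbours → 0 H
  atom 16: aromatic c, 2 neighbours → 1 H
  atom 17: aromatic c, 2 neighbours → 1 H
  atom 18: aromatic c, 3 neighbours → 0 H
  atom 19: aromatic c, 2 neighbours → 1 H
  atom 20: aromatic c, 3 neighbours → 0 H
  atom 21: C, bond orders sum to 1 (valence 4) → 3 H
  atom 22: C, bond orders sum to 4 (valence 4) → 0 H
  atom 23: O, bond orders sum to 1 (valence 2) → 1 H
  atom 24: O, bond orders sum to 2 (valence 2) → 0 H
Totals → C:19, H:19, I:1, O:4.
In Hill order: C19H19IO4.

C19H19IO4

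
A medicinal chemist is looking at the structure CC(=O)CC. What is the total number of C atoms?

Count every carbon token in the SMILES (each C, including those in ring-closure positions and inside branches).
Carbon count: 4.

4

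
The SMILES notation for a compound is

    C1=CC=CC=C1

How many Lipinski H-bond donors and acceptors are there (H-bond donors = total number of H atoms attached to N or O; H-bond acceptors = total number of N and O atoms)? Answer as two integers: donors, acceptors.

0, 0

Donors: find every N or O and count the H atoms it carries.
  (no N or O atoms present)
Lipinski HBD = 0.
Acceptors: N atoms = 0, O atoms = 0 → HBA = 0.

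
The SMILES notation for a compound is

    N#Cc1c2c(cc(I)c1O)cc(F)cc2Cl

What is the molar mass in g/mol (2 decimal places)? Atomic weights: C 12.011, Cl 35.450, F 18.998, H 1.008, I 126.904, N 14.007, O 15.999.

First, the molecular formula is C11H4ClFINO (counting implicit H from valence).
  C: 11 × 12.011 = 132.121
  Cl: 1 × 35.450 = 35.450
  F: 1 × 18.998 = 18.998
  H: 4 × 1.008 = 4.032
  I: 1 × 126.904 = 126.904
  N: 1 × 14.007 = 14.007
  O: 1 × 15.999 = 15.999
Sum: 11×12.011 + 1×35.450 + 1×18.998 + 4×1.008 + 1×126.904 + 1×14.007 + 1×15.999 = 347.511 → 347.51 g/mol.

347.51 g/mol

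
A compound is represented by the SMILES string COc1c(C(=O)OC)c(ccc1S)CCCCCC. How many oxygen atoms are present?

Scan the SMILES for O atoms (remember two-letter symbols like Cl and Br are single atoms).
Oxygen count: 3.

3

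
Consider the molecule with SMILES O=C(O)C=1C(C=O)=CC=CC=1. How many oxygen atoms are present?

Scan the SMILES for O atoms (remember two-letter symbols like Cl and Br are single atoms).
Oxygen count: 3.

3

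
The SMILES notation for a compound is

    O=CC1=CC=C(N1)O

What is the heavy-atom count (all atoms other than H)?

8

Every atom symbol written in the SMILES (organic subset) is one heavy atom; implicit H are not written.
Heavy atoms by element → C:5, N:1, O:2.
Total: 8.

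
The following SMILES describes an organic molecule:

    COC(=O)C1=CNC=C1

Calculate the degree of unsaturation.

4

Degree of unsaturation = (number of rings) + (number of π bonds).
Ring closures in the SMILES: 1.
π bonds: 3 double bonds (each 1 DoU) → 3 DoU from unsaturation.
Total DoU = 1 + 3 = 4.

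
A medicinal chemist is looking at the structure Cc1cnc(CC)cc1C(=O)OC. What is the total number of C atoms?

10

Count every carbon token in the SMILES (each C, including those in ring-closure positions and inside branches).
Carbon count: 10.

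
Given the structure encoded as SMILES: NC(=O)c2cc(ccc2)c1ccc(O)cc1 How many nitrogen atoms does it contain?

1

Scan the SMILES for N atoms (remember two-letter symbols like Cl and Br are single atoms).
Nitrogen count: 1.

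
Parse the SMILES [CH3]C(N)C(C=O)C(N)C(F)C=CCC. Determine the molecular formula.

Walk through each heavy atom and fill implicit hydrogens from standard valence (C 4, N 3, O 2, S 2, halogen 1):
  atom 1: C with explicit H count 3
  atom 2: C, bond orders sum to 3 (valence 4) → 1 H
  atom 3: N, bond orders sum to 1 (valence 3) → 2 H
  atom 4: C, bond orders sum to 3 (valence 4) → 1 H
  atom 5: C, bond orders sum to 3 (valence 4) → 1 H
  atom 6: O, bond orders sum to 2 (valence 2) → 0 H
  atom 7: C, bond orders sum to 3 (valence 4) → 1 H
  atom 8: N, bond orders sum to 1 (valence 3) → 2 H
  atom 9: C, bond orders sum to 3 (valence 4) → 1 H
  atom 10: F (halogen, monovalent) → 0 H
  atom 11: C, bond orders sum to 3 (valence 4) → 1 H
  atom 12: C, bond orders sum to 3 (valence 4) → 1 H
  atom 13: C, bond orders sum to 2 (valence 4) → 2 H
  atom 14: C, bond orders sum to 1 (valence 4) → 3 H
Totals → C:10, H:19, F:1, N:2, O:1.
In Hill order: C10H19FN2O.

C10H19FN2O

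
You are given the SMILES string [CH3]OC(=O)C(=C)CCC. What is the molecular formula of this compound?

C7H12O2

Walk through each heavy atom and fill implicit hydrogens from standard valence (C 4, N 3, O 2, S 2, halogen 1):
  atom 1: C with explicit H count 3
  atom 2: O, bond orders sum to 2 (valence 2) → 0 H
  atom 3: C, bond orders sum to 4 (valence 4) → 0 H
  atom 4: O, bond orders sum to 2 (valence 2) → 0 H
  atom 5: C, bond orders sum to 4 (valence 4) → 0 H
  atom 6: C, bond orders sum to 2 (valence 4) → 2 H
  atom 7: C, bond orders sum to 2 (valence 4) → 2 H
  atom 8: C, bond orders sum to 2 (valence 4) → 2 H
  atom 9: C, bond orders sum to 1 (valence 4) → 3 H
Totals → C:7, H:12, O:2.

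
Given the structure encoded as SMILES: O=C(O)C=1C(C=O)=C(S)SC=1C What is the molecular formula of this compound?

Walk through each heavy atom and fill implicit hydrogens from standard valence (C 4, N 3, O 2, S 2, halogen 1):
  atom 1: O, bond orders sum to 2 (valence 2) → 0 H
  atom 2: C, bond orders sum to 4 (valence 4) → 0 H
  atom 3: O, bond orders sum to 1 (valence 2) → 1 H
  atom 4: C, bond orders sum to 4 (valence 4) → 0 H
  atom 5: C, bond orders sum to 4 (valence 4) → 0 H
  atom 6: C, bond orders sum to 3 (valence 4) → 1 H
  atom 7: O, bond orders sum to 2 (valence 2) → 0 H
  atom 8: C, bond orders sum to 4 (valence 4) → 0 H
  atom 9: S, bond orders sum to 1 (valence 2) → 1 H
  atom 10: S, bond orders sum to 2 (valence 2) → 0 H
  atom 11: C, bond orders sum to 4 (valence 4) → 0 H
  atom 12: C, bond orders sum to 1 (valence 4) → 3 H
Totals → C:7, H:6, O:3, S:2.

C7H6O3S2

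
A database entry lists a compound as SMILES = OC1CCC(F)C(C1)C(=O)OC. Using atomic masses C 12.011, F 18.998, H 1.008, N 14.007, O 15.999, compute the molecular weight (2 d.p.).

First, the molecular formula is C8H13FO3 (counting implicit H from valence).
  C: 8 × 12.011 = 96.088
  F: 1 × 18.998 = 18.998
  H: 13 × 1.008 = 13.104
  O: 3 × 15.999 = 47.997
Sum: 8×12.011 + 1×18.998 + 13×1.008 + 3×15.999 = 176.187 → 176.19 g/mol.

176.19 g/mol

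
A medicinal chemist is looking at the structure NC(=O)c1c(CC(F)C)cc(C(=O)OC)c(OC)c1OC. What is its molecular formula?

C14H18FNO5

Walk through each heavy atom and fill implicit hydrogens from standard valence (C 4, N 3, O 2, S 2, halogen 1); for lowercase aromatic atoms, an aromatic c carries 1 H when it has two neighbours and 0 H with three, and aromatic n carries 0 H:
  atom 1: N, bond orders sum to 1 (valence 3) → 2 H
  atom 2: C, bond orders sum to 4 (valence 4) → 0 H
  atom 3: O, bond orders sum to 2 (valence 2) → 0 H
  atom 4: aromatic c, 3 neighbours → 0 H
  atom 5: aromatic c, 3 neighbours → 0 H
  atom 6: C, bond orders sum to 2 (valence 4) → 2 H
  atom 7: C, bond orders sum to 3 (valence 4) → 1 H
  atom 8: F (halogen, monovalent) → 0 H
  atom 9: C, bond orders sum to 1 (valence 4) → 3 H
  atom 10: aromatic c, 2 neighbours → 1 H
  atom 11: aromatic c, 3 neighbours → 0 H
  atom 12: C, bond orders sum to 4 (valence 4) → 0 H
  atom 13: O, bond orders sum to 2 (valence 2) → 0 H
  atom 14: O, bond orders sum to 2 (valence 2) → 0 H
  atom 15: C, bond orders sum to 1 (valence 4) → 3 H
  atom 16: aromatic c, 3 neighbours → 0 H
  atom 17: O, bond orders sum to 2 (valence 2) → 0 H
  atom 18: C, bond orders sum to 1 (valence 4) → 3 H
  atom 19: aromatic c, 3 neighbours → 0 H
  atom 20: O, bond orders sum to 2 (valence 2) → 0 H
  atom 21: C, bond orders sum to 1 (valence 4) → 3 H
Totals → C:14, H:18, F:1, N:1, O:5.
In Hill order: C14H18FNO5.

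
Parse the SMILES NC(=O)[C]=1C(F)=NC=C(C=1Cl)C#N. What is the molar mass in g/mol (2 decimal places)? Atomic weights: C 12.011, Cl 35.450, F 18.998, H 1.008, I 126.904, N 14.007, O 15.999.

199.57 g/mol

First, the molecular formula is C7H3ClFN3O (counting implicit H from valence).
  C: 7 × 12.011 = 84.077
  Cl: 1 × 35.450 = 35.450
  F: 1 × 18.998 = 18.998
  H: 3 × 1.008 = 3.024
  N: 3 × 14.007 = 42.021
  O: 1 × 15.999 = 15.999
Sum: 7×12.011 + 1×35.450 + 1×18.998 + 3×1.008 + 3×14.007 + 1×15.999 = 199.569 → 199.57 g/mol.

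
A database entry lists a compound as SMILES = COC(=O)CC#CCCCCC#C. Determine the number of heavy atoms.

Every atom symbol written in the SMILES (organic subset) is one heavy atom; implicit H are not written.
Heavy atoms by element → C:11, O:2.
Total: 13.

13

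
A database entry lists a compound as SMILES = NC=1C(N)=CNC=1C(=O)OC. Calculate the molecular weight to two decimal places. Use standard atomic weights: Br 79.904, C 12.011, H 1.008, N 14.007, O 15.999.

155.16 g/mol

First, the molecular formula is C6H9N3O2 (counting implicit H from valence).
  C: 6 × 12.011 = 72.066
  H: 9 × 1.008 = 9.072
  N: 3 × 14.007 = 42.021
  O: 2 × 15.999 = 31.998
Sum: 6×12.011 + 9×1.008 + 3×14.007 + 2×15.999 = 155.157 → 155.16 g/mol.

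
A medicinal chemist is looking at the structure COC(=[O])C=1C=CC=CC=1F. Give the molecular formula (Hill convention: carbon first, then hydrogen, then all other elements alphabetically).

Walk through each heavy atom and fill implicit hydrogens from standard valence (C 4, N 3, O 2, S 2, halogen 1):
  atom 1: C, bond orders sum to 1 (valence 4) → 3 H
  atom 2: O, bond orders sum to 2 (valence 2) → 0 H
  atom 3: C, bond orders sum to 4 (valence 4) → 0 H
  atom 4: O with explicit H count 0
  atom 5: C, bond orders sum to 4 (valence 4) → 0 H
  atom 6: C, bond orders sum to 3 (valence 4) → 1 H
  atom 7: C, bond orders sum to 3 (valence 4) → 1 H
  atom 8: C, bond orders sum to 3 (valence 4) → 1 H
  atom 9: C, bond orders sum to 3 (valence 4) → 1 H
  atom 10: C, bond orders sum to 4 (valence 4) → 0 H
  atom 11: F (halogen, monovalent) → 0 H
Totals → C:8, H:7, F:1, O:2.

C8H7FO2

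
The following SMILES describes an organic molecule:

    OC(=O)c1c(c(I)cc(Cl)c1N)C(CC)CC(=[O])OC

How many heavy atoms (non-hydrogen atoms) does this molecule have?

20

Every atom symbol written in the SMILES (organic subset) is one heavy atom; implicit H are not written.
Heavy atoms by element → C:13, Cl:1, I:1, N:1, O:4.
Total: 20.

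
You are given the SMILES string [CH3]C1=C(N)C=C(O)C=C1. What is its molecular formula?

C7H9NO

Walk through each heavy atom and fill implicit hydrogens from standard valence (C 4, N 3, O 2, S 2, halogen 1):
  atom 1: C with explicit H count 3
  atom 2: C, bond orders sum to 4 (valence 4) → 0 H
  atom 3: C, bond orders sum to 4 (valence 4) → 0 H
  atom 4: N, bond orders sum to 1 (valence 3) → 2 H
  atom 5: C, bond orders sum to 3 (valence 4) → 1 H
  atom 6: C, bond orders sum to 4 (valence 4) → 0 H
  atom 7: O, bond orders sum to 1 (valence 2) → 1 H
  atom 8: C, bond orders sum to 3 (valence 4) → 1 H
  atom 9: C, bond orders sum to 3 (valence 4) → 1 H
Totals → C:7, H:9, N:1, O:1.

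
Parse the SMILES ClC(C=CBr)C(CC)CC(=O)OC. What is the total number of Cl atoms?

Scan the SMILES for Cl atoms (remember two-letter symbols like Cl and Br are single atoms).
Chlorine count: 1.

1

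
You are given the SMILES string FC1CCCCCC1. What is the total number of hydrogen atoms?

13

Walk through each heavy atom and fill implicit hydrogens from standard valence (C 4, N 3, O 2, S 2, halogen 1):
  atom 1: F (halogen, monovalent) → 0 H
  atom 2: C, bond orders sum to 3 (valence 4) → 1 H
  atom 3: C, bond orders sum to 2 (valence 4) → 2 H
  atom 4: C, bond orders sum to 2 (valence 4) → 2 H
  atom 5: C, bond orders sum to 2 (valence 4) → 2 H
  atom 6: C, bond orders sum to 2 (valence 4) → 2 H
  atom 7: C, bond orders sum to 2 (valence 4) → 2 H
  atom 8: C, bond orders sum to 2 (valence 4) → 2 H
Total hydrogens: 13.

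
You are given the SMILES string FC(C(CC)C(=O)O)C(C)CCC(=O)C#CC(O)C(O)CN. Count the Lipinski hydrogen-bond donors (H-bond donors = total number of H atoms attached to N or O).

5

Donors: find every N or O and count the H atoms it carries.
  atom 7 (O): bond orders sum to 2 → 0 H
  atom 8 (O): bond orders sum to 1 → 1 H
  atom 14 (O): bond orders sum to 2 → 0 H
  atom 18 (O): bond orders sum to 1 → 1 H
  atom 20 (O): bond orders sum to 1 → 1 H
  atom 22 (N): bond orders sum to 1 → 2 H
Lipinski HBD = 5.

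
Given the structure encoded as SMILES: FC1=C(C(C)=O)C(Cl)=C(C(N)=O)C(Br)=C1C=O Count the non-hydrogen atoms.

17

Every atom symbol written in the SMILES (organic subset) is one heavy atom; implicit H are not written.
Heavy atoms by element → Br:1, C:10, Cl:1, F:1, N:1, O:3.
Total: 17.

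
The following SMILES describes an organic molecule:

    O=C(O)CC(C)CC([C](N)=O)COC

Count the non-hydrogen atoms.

14

Every atom symbol written in the SMILES (organic subset) is one heavy atom; implicit H are not written.
Heavy atoms by element → C:9, N:1, O:4.
Total: 14.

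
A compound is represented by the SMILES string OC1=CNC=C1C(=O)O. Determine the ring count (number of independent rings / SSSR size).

1

In SMILES, each pair of matching ring-closure digits denotes one ring-closing bond; the number of such bonds equals the number of independent rings.
Ring-closure bonds here: 1.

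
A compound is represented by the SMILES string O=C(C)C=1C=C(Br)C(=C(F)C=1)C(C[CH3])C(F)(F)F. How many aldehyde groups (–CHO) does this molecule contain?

Scan the SMILES for the aldehyde motif — none present.
Groups that are present: 1 ketone.

0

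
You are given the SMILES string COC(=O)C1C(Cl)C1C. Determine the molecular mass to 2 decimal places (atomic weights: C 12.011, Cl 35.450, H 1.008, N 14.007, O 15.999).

First, the molecular formula is C6H9ClO2 (counting implicit H from valence).
  C: 6 × 12.011 = 72.066
  Cl: 1 × 35.450 = 35.450
  H: 9 × 1.008 = 9.072
  O: 2 × 15.999 = 31.998
Sum: 6×12.011 + 1×35.450 + 9×1.008 + 2×15.999 = 148.586 → 148.59 g/mol.

148.59 g/mol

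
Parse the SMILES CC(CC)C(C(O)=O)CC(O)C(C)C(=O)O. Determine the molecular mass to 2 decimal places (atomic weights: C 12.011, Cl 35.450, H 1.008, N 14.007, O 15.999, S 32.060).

First, the molecular formula is C11H20O5 (counting implicit H from valence).
  C: 11 × 12.011 = 132.121
  H: 20 × 1.008 = 20.160
  O: 5 × 15.999 = 79.995
Sum: 11×12.011 + 20×1.008 + 5×15.999 = 232.276 → 232.28 g/mol.

232.28 g/mol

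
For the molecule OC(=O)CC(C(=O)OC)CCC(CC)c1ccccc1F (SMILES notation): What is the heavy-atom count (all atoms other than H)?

Every atom symbol written in the SMILES (organic subset) is one heavy atom; implicit H are not written.
Heavy atoms by element → C:16, F:1, O:4.
Total: 21.

21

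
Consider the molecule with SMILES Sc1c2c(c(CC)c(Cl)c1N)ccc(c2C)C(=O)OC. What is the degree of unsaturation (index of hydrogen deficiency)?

Molecular formula: C15H16ClNO2S.
DoU = (2C + 2 + N − H − X) / 2, where X is the halogen count and O/S are ignored.
    = (2·15 + 2 + 1 − 16 − 1) / 2 = 16 / 2 = 8.

8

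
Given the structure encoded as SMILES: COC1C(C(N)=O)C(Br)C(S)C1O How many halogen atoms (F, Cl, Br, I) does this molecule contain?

Halogen atoms appear at heavy-atom position 9 (1×Br).
Other groups present: 1 amide, 1 ether, 1 hydroxyl, 1 thiol.
Halogen count: 1.

1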